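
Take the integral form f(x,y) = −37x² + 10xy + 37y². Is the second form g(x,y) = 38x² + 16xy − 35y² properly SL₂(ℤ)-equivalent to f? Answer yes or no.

D₁ = 5576, D₂ = 5576
river cycle of f (length 8): (37, 64, -10), (-10, 56, 61), (61, 66, -5), (-5, 74, 5), (5, 66, -61), (-61, 56, 10), (10, 64, -37), (-37, 10, 37)
river cycle of g (length 12): (-35, 54, 19), (19, 60, -26), (-26, 44, 35), (35, 26, -35), (-35, 44, 26), (26, 60, -19), (-19, 54, 35), (35, 16, -38), (-38, 60, 13), (13, 70, -13), … (2 more)
cycles differ ⇒ inequivalent

no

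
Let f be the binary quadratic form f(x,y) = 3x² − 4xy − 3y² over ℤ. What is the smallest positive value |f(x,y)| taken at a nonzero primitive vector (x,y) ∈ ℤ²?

descent: ρ → (-3,4,3)  [lands on river]
river: ρ → (3,2,-4)
river: ρ → (-4,6,1)
river: ρ → (1,6,-4)
river: ρ → (-4,2,3)
river: ρ → (3,4,-3)
river: ρ → (-3,2,4)
river: ρ → (4,6,-1)
river: ρ → (-1,6,4)
river: ρ → (4,2,-3)
closes: descent 1, river 10
min |a| on river = 1

1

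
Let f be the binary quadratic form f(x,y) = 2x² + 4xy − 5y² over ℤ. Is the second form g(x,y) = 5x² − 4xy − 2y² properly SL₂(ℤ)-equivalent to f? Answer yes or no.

D₁ = 56, D₂ = 56
river cycle of f (length 4): (-5, 6, 1), (1, 6, -5), (-5, 4, 2), (2, 4, -5)
river cycle of g (length 4): (-2, 4, 5), (5, 6, -1), (-1, 6, 5), (5, 4, -2)
cycles differ ⇒ inequivalent

no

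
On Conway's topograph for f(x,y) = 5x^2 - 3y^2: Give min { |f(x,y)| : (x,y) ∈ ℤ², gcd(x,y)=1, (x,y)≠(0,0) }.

descent: ρ → (-3,6,2)  [lands on river]
river: ρ → (2,6,-3)
closes: descent 1, river 2
min |a| on river = 2

2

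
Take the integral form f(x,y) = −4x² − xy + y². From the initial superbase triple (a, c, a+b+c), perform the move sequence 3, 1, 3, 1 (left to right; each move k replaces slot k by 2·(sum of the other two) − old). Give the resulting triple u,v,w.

start (-4,1,-4) = (f(1,0),f(0,1),f(1,1))
replace slot 3: 2·((-4)+1) − (-4) = -2 → (-4,1,-2)
replace slot 1: 2·(1+(-2)) − (-4) = 2 → (2,1,-2)
replace slot 3: 2·(2+1) − (-2) = 8 → (2,1,8)
replace slot 1: 2·(1+8) − 2 = 16 → (16,1,8)

16,1,8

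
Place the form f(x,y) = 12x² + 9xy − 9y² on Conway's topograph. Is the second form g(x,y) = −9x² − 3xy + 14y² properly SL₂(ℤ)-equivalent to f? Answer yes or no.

D₁ = 513, D₂ = 513
river cycle of f (length 6): (-9, 9, 12), (12, 15, -6), (-6, 21, 3), (3, 21, -6), (-6, 15, 12), (12, 9, -9)
river cycle of g (length 16): (-9, 15, 8), (8, 17, -7), (-7, 11, 14), (14, 17, -4), (-4, 15, 18), (18, 21, -1), (-1, 21, 18), (18, 15, -4), (-4, 17, 14), (14, 11, -7), … (6 more)
cycles differ ⇒ inequivalent

no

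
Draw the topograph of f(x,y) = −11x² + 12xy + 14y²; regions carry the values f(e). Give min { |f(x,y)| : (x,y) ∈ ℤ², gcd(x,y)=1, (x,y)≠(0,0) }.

river: ρ → (14,16,-9)
river: ρ → (-9,20,10)
river: ρ → (10,20,-9)
river: ρ → (-9,16,14)
river: ρ → (14,12,-11)
river: ρ → (-11,10,15)
river: ρ → (15,20,-6)
river: ρ → (-6,16,21)
river: ρ → (21,26,-1)
river: ρ → (-1,26,21)
river: ρ → (21,16,-6)
river: ρ → (-6,20,15)
river: ρ → (15,10,-11)
river: ρ → (-11,12,14)
closes: descent 0, river 14
min |a| on river = 1

1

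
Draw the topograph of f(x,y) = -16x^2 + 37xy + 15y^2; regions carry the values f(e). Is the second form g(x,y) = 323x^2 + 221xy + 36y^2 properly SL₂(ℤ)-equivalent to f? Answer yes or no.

D₁ = 2329, D₂ = 2329
river cycle of f (length 32): (15, 23, -30), (-30, 37, 8), (8, 43, -15), (-15, 47, 2), (2, 45, -38), (-38, 31, 9), (9, 41, -18), (-18, 31, 19), (19, 45, -4), (-4, 43, 30), … (22 more)
river cycle of g (length 32): (-16, 37, 15), (15, 23, -30), (-30, 37, 8), (8, 43, -15), (-15, 47, 2), (2, 45, -38), (-38, 31, 9), (9, 41, -18), (-18, 31, 19), (19, 45, -4), … (22 more)
cycles coincide ⇒ equivalent

yes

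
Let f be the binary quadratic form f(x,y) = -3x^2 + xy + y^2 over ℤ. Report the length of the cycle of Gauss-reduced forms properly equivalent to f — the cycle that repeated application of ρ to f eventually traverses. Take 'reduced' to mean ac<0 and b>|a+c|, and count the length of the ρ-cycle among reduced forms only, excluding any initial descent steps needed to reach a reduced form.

D = 13, ⌊√D⌋ = 3
descent: ρ → (1,3,-1)  [lands on river]
river: ρ → (-1,3,1)
ρ-cycle length = 2 (tail of 1 descent step not counted)

2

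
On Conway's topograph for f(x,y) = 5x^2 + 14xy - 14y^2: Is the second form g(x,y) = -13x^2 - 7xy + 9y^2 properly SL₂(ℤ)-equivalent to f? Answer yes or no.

D₁ = 476, D₂ = 517
discriminants differ ⇒ not SL₂(ℤ)-equivalent

no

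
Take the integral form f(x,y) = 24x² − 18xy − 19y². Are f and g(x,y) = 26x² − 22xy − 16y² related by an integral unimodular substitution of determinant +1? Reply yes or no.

D₁ = 2148, D₂ = 2148
river cycle of f (length 20): (-19, 18, 24), (24, 30, -13), (-13, 22, 32), (32, 42, -3), (-3, 42, 32), (32, 22, -13), (-13, 30, 24), (24, 18, -19), (-19, 20, 23), (23, 26, -16), … (10 more)
river cycle of g (length 16): (-16, 22, 26), (26, 30, -12), (-12, 42, 8), (8, 38, -22), (-22, 6, 24), (24, 42, -4), (-4, 46, 2), (2, 46, -4), (-4, 42, 24), (24, 6, -22), … (6 more)
cycles differ ⇒ inequivalent

no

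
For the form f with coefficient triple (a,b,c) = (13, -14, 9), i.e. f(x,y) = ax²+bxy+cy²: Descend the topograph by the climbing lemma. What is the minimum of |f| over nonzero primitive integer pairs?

translate: b→12 (≡-14 mod 26), so (13,-14,9)→(13,12,8)
flip: (13,12,8)→(8,-12,13)
translate: b→4 (≡-12 mod 16), so (8,-12,13)→(8,4,9)
reduced (well bottom): (8,4,9) with a≤c, −a<b≤a
well minimum = a = 8

8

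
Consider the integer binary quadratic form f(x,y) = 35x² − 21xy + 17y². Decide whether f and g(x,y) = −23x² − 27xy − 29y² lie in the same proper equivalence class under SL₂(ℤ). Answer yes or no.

D₁ = -1939, D₂ = -1939
f: flip: (35,-21,17)→(17,21,35)
f: translate: b→-13 (≡21 mod 34), so (17,21,35)→(17,-13,31)
f: reduced (well bottom): (17,-13,31) with a≤c, −a<b≤a
g is negative-definite; reduce −g:
−g: translate: b→-19 (≡27 mod 46), so (23,27,29)→(23,-19,25)
−g: reduced (well bottom): (23,-19,25) with a≤c, −a<b≤a
flip sign back: reduced form of g is (-23,19,-25)
reduced forms (17, -13, 31) vs (-23, 19, -25) ⇒ inequivalent

no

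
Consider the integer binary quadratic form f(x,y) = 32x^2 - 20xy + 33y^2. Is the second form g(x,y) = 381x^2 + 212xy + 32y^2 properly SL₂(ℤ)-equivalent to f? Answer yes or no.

D₁ = -3824, D₂ = -3824
f: reduced (well bottom): (32,-20,33) with a≤c, −a<b≤a
g: flip: (381,212,32)→(32,-212,381)
g: translate: b→-20 (≡-212 mod 64), so (32,-212,381)→(32,-20,33)
g: reduced (well bottom): (32,-20,33) with a≤c, −a<b≤a
reduced forms (32, -20, 33) vs (32, -20, 33) ⇒ equivalent

yes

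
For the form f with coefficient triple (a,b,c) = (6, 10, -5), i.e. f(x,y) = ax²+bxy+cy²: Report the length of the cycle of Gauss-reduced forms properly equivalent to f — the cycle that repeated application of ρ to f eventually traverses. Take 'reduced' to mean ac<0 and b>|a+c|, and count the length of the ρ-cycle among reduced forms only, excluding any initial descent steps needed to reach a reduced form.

D = 220, ⌊√D⌋ = 14
river: ρ → (-5,10,6)
river: ρ → (6,14,-1)
river: ρ → (-1,14,6)
river: ρ → (6,10,-5)
ρ-cycle length = 4 (tail of 0 descent steps not counted)

4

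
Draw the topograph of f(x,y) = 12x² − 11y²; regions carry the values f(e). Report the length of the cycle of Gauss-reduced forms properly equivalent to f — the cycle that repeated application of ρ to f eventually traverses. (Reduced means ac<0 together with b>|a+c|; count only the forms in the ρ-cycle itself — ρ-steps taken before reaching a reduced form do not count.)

D = 528, ⌊√D⌋ = 22
descent: ρ → (-11,22,1)  [lands on river]
river: ρ → (1,22,-11)
ρ-cycle length = 2 (tail of 1 descent step not counted)

2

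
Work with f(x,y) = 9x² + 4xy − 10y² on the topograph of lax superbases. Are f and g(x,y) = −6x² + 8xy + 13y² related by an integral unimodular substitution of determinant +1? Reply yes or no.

D₁ = 376, D₂ = 376
river cycle of f (length 16): (-10, 16, 3), (3, 14, -15), (-15, 16, 2), (2, 16, -15), (-15, 14, 3), (3, 16, -10), (-10, 4, 9), (9, 14, -5), (-5, 16, 6), (6, 8, -13), … (6 more)
river cycle of g (length 16): (13, 18, -1), (-1, 18, 13), (13, 8, -6), (-6, 16, 5), (5, 14, -9), (-9, 4, 10), (10, 16, -3), (-3, 14, 15), (15, 16, -2), (-2, 16, 15), … (6 more)
cycles differ ⇒ inequivalent

no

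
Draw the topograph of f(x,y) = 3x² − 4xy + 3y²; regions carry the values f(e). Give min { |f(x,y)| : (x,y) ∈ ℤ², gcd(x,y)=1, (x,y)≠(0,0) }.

translate: b→2 (≡-4 mod 6), so (3,-4,3)→(3,2,2)
flip: (3,2,2)→(2,-2,3)
translate: b→2 (≡-2 mod 4), so (2,-2,3)→(2,2,3)
reduced (well bottom): (2,2,3) with a≤c, −a<b≤a
well minimum = a = 2

2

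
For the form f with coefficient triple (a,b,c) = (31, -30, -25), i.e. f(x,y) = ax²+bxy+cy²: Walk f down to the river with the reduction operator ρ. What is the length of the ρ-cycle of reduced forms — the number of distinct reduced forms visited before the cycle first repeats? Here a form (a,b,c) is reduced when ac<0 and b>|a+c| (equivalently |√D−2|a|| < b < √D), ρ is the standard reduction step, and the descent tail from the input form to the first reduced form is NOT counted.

D = 4000, ⌊√D⌋ = 63
descent: ρ → (-25,30,31)  [lands on river]
river: ρ → (31,32,-24)
river: ρ → (-24,16,39)
river: ρ → (39,62,-1)
river: ρ → (-1,62,39)
river: ρ → (39,16,-24)
river: ρ → (-24,32,31)
river: ρ → (31,30,-25)
river: ρ → (-25,20,36)
river: ρ → (36,52,-9)
river: ρ → (-9,56,24)
river: ρ → (24,40,-25)
river: ρ → (-25,60,4)
river: ρ → (4,60,-25)
river: ρ → (-25,40,24)
river: ρ → (24,56,-9)
river: ρ → (-9,52,36)
river: ρ → (36,20,-25)
ρ-cycle length = 18 (tail of 1 descent step not counted)

18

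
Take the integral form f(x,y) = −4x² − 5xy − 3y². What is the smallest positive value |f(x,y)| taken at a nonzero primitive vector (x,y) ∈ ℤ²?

translate: b→-3 (≡5 mod 8), so (4,5,3)→(4,-3,2)
flip: (4,-3,2)→(2,3,4)
translate: b→-1 (≡3 mod 4), so (2,3,4)→(2,-1,3)
reduced (well bottom): (2,-1,3) with a≤c, −a<b≤a
well minimum |f| = |-2| = 2 (negative-definite)

2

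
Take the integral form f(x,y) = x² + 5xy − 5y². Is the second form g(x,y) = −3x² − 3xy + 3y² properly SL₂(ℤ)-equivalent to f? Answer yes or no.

D₁ = 45, D₂ = 45
river cycle of f (length 2): (-5, 5, 1), (1, 5, -5)
river cycle of g (length 2): (3, 3, -3), (-3, 3, 3)
cycles differ ⇒ inequivalent

no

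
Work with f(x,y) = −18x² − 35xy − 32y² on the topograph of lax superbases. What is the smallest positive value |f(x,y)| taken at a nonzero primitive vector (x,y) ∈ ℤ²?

translate: b→-1 (≡35 mod 36), so (18,35,32)→(18,-1,15)
flip: (18,-1,15)→(15,1,18)
reduced (well bottom): (15,1,18) with a≤c, −a<b≤a
well minimum |f| = |-15| = 15 (negative-definite)

15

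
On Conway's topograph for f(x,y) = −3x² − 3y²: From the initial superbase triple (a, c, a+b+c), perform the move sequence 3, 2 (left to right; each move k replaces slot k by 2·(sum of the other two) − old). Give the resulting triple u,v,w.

start (-3,-3,-6) = (f(1,0),f(0,1),f(1,1))
replace slot 3: 2·((-3)+(-3)) − (-6) = -6 → (-3,-3,-6)
replace slot 2: 2·((-3)+(-6)) − (-3) = -15 → (-3,-15,-6)

-3,-15,-6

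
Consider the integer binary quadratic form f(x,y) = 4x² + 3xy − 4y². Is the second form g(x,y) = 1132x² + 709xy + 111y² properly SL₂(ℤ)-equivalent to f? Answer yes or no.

D₁ = 73, D₂ = 73
river cycle of f (length 18): (-4, 5, 3), (3, 7, -2), (-2, 5, 6), (6, 7, -1), (-1, 7, 6), (6, 5, -2), (-2, 7, 3), (3, 5, -4), (-4, 3, 4), (4, 5, -3), … (8 more)
river cycle of g (length 18): (4, 3, -4), (-4, 5, 3), (3, 7, -2), (-2, 5, 6), (6, 7, -1), (-1, 7, 6), (6, 5, -2), (-2, 7, 3), (3, 5, -4), (-4, 3, 4), … (8 more)
cycles coincide ⇒ equivalent

yes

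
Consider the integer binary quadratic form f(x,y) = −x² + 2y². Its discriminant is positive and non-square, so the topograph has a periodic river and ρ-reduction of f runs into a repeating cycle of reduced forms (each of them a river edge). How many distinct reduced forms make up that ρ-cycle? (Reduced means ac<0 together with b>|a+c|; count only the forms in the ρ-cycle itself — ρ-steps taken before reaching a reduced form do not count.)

D = 8, ⌊√D⌋ = 2
descent: ρ → (2,0,-1)
descent: ρ → (-1,2,1)  [lands on river]
river: ρ → (1,2,-1)
ρ-cycle length = 2 (tail of 2 descent steps not counted)

2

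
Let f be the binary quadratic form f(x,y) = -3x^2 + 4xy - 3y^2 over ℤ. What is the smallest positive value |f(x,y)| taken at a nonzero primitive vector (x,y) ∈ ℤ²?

translate: b→2 (≡-4 mod 6), so (3,-4,3)→(3,2,2)
flip: (3,2,2)→(2,-2,3)
translate: b→2 (≡-2 mod 4), so (2,-2,3)→(2,2,3)
reduced (well bottom): (2,2,3) with a≤c, −a<b≤a
well minimum |f| = |-2| = 2 (negative-definite)

2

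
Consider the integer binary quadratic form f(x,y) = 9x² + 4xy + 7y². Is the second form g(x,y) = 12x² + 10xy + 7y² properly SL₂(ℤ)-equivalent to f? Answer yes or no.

D₁ = -236, D₂ = -236
f: flip: (9,4,7)→(7,-4,9)
f: reduced (well bottom): (7,-4,9) with a≤c, −a<b≤a
g: flip: (12,10,7)→(7,-10,12)
g: translate: b→4 (≡-10 mod 14), so (7,-10,12)→(7,4,9)
g: reduced (well bottom): (7,4,9) with a≤c, −a<b≤a
reduced forms (7, -4, 9) vs (7, 4, 9) ⇒ inequivalent

no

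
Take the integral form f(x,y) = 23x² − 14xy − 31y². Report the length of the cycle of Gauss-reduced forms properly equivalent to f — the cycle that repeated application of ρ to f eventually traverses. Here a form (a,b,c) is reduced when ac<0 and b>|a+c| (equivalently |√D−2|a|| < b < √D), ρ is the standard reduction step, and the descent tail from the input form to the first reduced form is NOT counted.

D = 3048, ⌊√D⌋ = 55
descent: ρ → (-31,14,23)  [lands on river]
river: ρ → (23,32,-22)
river: ρ → (-22,12,33)
river: ρ → (33,54,-1)
river: ρ → (-1,54,33)
river: ρ → (33,12,-22)
river: ρ → (-22,32,23)
river: ρ → (23,14,-31)
river: ρ → (-31,48,6)
river: ρ → (6,48,-31)
ρ-cycle length = 10 (tail of 1 descent step not counted)

10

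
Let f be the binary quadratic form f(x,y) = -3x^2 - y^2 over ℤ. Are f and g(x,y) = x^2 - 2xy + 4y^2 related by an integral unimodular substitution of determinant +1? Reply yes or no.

D₁ = -12, D₂ = -12
f is negative-definite; reduce −f:
−f: flip: (3,0,1)→(1,0,3)
−f: reduced (well bottom): (1,0,3) with a≤c, −a<b≤a
flip sign back: reduced form of f is (-1,0,-3)
g: translate: b→0 (≡-2 mod 2), so (1,-2,4)→(1,0,3)
g: reduced (well bottom): (1,0,3) with a≤c, −a<b≤a
reduced forms (-1, 0, -3) vs (1, 0, 3) ⇒ inequivalent

no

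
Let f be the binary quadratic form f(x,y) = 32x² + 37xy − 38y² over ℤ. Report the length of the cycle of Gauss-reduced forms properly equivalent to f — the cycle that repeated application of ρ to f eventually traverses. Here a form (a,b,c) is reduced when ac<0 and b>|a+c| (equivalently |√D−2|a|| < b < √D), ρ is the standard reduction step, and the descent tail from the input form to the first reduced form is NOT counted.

D = 6233, ⌊√D⌋ = 78
river: ρ → (-38,39,31)
river: ρ → (31,23,-46)
river: ρ → (-46,69,8)
river: ρ → (8,75,-19)
river: ρ → (-19,77,4)
river: ρ → (4,75,-38)
river: ρ → (-38,77,2)
river: ρ → (2,75,-76)
river: ρ → (-76,77,1)
river: ρ → (1,77,-76)
river: ρ → (-76,75,2)
river: ρ → (2,77,-38)
river: ρ → (-38,75,4)
river: ρ → (4,77,-19)
river: ρ → (-19,75,8)
river: ρ → (8,69,-46)
river: ρ → (-46,23,31)
river: ρ → (31,39,-38)
river: ρ → (-38,37,32)
river: ρ → (32,27,-43)
river: ρ → (-43,59,16)
river: ρ → (16,69,-23)
river: ρ → (-23,69,16)
river: ρ → (16,59,-43)
river: ρ → (-43,27,32)
river: ρ → (32,37,-38)
ρ-cycle length = 26 (tail of 0 descent steps not counted)

26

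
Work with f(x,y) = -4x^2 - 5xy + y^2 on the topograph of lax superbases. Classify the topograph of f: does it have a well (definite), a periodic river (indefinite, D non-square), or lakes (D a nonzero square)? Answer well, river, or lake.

D = b²−4ac = (-5)² − 4·(-4)·1 = 41
D > 0 non-square ⇒ indefinite ⇒ periodic river

river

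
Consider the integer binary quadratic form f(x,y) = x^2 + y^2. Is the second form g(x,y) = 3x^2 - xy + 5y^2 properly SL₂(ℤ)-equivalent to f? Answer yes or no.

D₁ = -4, D₂ = -59
discriminants differ ⇒ not SL₂(ℤ)-equivalent

no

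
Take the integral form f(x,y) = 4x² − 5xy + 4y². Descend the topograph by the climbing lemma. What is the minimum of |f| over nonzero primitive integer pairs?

translate: b→3 (≡-5 mod 8), so (4,-5,4)→(4,3,3)
flip: (4,3,3)→(3,-3,4)
translate: b→3 (≡-3 mod 6), so (3,-3,4)→(3,3,4)
reduced (well bottom): (3,3,4) with a≤c, −a<b≤a
well minimum = a = 3

3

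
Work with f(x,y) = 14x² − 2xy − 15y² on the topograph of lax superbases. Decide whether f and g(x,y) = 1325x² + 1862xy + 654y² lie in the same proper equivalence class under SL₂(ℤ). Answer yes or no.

D₁ = 844, D₂ = 844
river cycle of f (length 26): (-15, 2, 14), (14, 26, -3), (-3, 28, 5), (5, 22, -18), (-18, 14, 9), (9, 22, -10), (-10, 18, 13), (13, 8, -15), (-15, 22, 6), (6, 26, -7), … (16 more)
river cycle of g (length 26): (14, 26, -3), (-3, 28, 5), (5, 22, -18), (-18, 14, 9), (9, 22, -10), (-10, 18, 13), (13, 8, -15), (-15, 22, 6), (6, 26, -7), (-7, 16, 21), … (16 more)
cycles coincide ⇒ equivalent

yes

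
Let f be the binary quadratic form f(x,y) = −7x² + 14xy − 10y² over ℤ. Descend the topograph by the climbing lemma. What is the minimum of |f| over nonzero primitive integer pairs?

translate: b→0 (≡-14 mod 14), so (7,-14,10)→(7,0,3)
flip: (7,0,3)→(3,0,7)
reduced (well bottom): (3,0,7) with a≤c, −a<b≤a
well minimum |f| = |-3| = 3 (negative-definite)

3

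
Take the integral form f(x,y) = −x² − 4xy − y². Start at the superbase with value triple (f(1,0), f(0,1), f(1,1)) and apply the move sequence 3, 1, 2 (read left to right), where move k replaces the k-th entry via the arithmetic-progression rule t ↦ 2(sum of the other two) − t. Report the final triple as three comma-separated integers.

start (-1,-1,-6) = (f(1,0),f(0,1),f(1,1))
replace slot 3: 2·((-1)+(-1)) − (-6) = 2 → (-1,-1,2)
replace slot 1: 2·((-1)+2) − (-1) = 3 → (3,-1,2)
replace slot 2: 2·(3+2) − (-1) = 11 → (3,11,2)

3,11,2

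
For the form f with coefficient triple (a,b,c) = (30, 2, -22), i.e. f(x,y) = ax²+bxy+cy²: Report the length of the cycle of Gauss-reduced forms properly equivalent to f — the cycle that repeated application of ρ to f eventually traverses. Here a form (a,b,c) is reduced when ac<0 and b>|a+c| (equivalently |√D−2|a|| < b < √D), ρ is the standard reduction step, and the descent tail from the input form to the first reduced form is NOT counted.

D = 2644, ⌊√D⌋ = 51
descent: ρ → (-22,42,10)  [lands on river]
river: ρ → (10,38,-30)
river: ρ → (-30,22,18)
river: ρ → (18,50,-2)
river: ρ → (-2,50,18)
river: ρ → (18,22,-30)
river: ρ → (-30,38,10)
river: ρ → (10,42,-22)
river: ρ → (-22,46,6)
river: ρ → (6,50,-6)
river: ρ → (-6,46,22)
river: ρ → (22,42,-10)
river: ρ → (-10,38,30)
river: ρ → (30,22,-18)
river: ρ → (-18,50,2)
river: ρ → (2,50,-18)
river: ρ → (-18,22,30)
river: ρ → (30,38,-10)
river: ρ → (-10,42,22)
river: ρ → (22,46,-6)
river: ρ → (-6,50,6)
river: ρ → (6,46,-22)
ρ-cycle length = 22 (tail of 1 descent step not counted)

22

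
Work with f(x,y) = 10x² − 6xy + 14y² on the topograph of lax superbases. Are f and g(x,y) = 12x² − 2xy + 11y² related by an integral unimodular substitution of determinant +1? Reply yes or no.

D₁ = -524, D₂ = -524
f: reduced (well bottom): (10,-6,14) with a≤c, −a<b≤a
g: flip: (12,-2,11)→(11,2,12)
g: reduced (well bottom): (11,2,12) with a≤c, −a<b≤a
reduced forms (10, -6, 14) vs (11, 2, 12) ⇒ inequivalent

no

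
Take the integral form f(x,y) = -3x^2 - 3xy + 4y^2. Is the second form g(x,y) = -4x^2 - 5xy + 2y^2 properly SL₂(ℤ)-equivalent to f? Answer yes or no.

D₁ = 57, D₂ = 57
river cycle of f (length 6): (4, 3, -3), (-3, 3, 4), (4, 5, -2), (-2, 7, 1), (1, 7, -2), (-2, 5, 4)
river cycle of g (length 6): (2, 5, -4), (-4, 3, 3), (3, 3, -4), (-4, 5, 2), (2, 7, -1), (-1, 7, 2)
cycles differ ⇒ inequivalent

no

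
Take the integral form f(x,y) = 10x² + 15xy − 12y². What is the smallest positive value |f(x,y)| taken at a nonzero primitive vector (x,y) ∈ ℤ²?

river: ρ → (-12,9,13)
river: ρ → (13,17,-8)
river: ρ → (-8,15,15)
river: ρ → (15,15,-8)
river: ρ → (-8,17,13)
river: ρ → (13,9,-12)
river: ρ → (-12,15,10)
river: ρ → (10,25,-2)
river: ρ → (-2,23,22)
river: ρ → (22,21,-3)
river: ρ → (-3,21,22)
river: ρ → (22,23,-2)
river: ρ → (-2,25,10)
river: ρ → (10,15,-12)
closes: descent 0, river 14
min |a| on river = 2

2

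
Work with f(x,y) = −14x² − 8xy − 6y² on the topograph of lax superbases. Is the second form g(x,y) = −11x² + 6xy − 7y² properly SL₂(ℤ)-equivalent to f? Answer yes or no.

D₁ = -272, D₂ = -272
f is negative-definite; reduce −f:
−f: flip: (14,8,6)→(6,-8,14)
−f: translate: b→4 (≡-8 mod 12), so (6,-8,14)→(6,4,12)
−f: reduced (well bottom): (6,4,12) with a≤c, −a<b≤a
flip sign back: reduced form of f is (-6,-4,-12)
g is negative-definite; reduce −g:
−g: flip: (11,-6,7)→(7,6,11)
−g: reduced (well bottom): (7,6,11) with a≤c, −a<b≤a
flip sign back: reduced form of g is (-7,-6,-11)
reduced forms (-6, -4, -12) vs (-7, -6, -11) ⇒ inequivalent

no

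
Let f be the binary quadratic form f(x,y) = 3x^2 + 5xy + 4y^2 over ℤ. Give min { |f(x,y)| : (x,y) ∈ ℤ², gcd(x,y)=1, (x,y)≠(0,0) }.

translate: b→-1 (≡5 mod 6), so (3,5,4)→(3,-1,2)
flip: (3,-1,2)→(2,1,3)
reduced (well bottom): (2,1,3) with a≤c, −a<b≤a
well minimum = a = 2

2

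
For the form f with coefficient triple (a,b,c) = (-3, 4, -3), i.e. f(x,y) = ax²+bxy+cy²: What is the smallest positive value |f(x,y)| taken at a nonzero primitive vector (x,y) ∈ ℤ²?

translate: b→2 (≡-4 mod 6), so (3,-4,3)→(3,2,2)
flip: (3,2,2)→(2,-2,3)
translate: b→2 (≡-2 mod 4), so (2,-2,3)→(2,2,3)
reduced (well bottom): (2,2,3) with a≤c, −a<b≤a
well minimum |f| = |-2| = 2 (negative-definite)

2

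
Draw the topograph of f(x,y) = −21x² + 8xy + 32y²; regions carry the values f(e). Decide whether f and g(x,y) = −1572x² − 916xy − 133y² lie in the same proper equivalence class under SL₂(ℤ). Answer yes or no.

D₁ = 2752, D₂ = 2752
river cycle of f (length 16): (-21, 50, 3), (3, 52, -4), (-4, 52, 3), (3, 50, -21), (-21, 34, 19), (19, 42, -13), (-13, 36, 28), (28, 20, -21), (-21, 22, 27), (27, 32, -16), … (6 more)
river cycle of g (length 16): (-21, 50, 3), (3, 52, -4), (-4, 52, 3), (3, 50, -21), (-21, 34, 19), (19, 42, -13), (-13, 36, 28), (28, 20, -21), (-21, 22, 27), (27, 32, -16), … (6 more)
cycles coincide ⇒ equivalent

yes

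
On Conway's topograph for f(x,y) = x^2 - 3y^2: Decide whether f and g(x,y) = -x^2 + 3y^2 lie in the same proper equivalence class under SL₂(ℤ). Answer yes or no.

D₁ = 12, D₂ = 12
river cycle of f (length 2): (1, 2, -2), (-2, 2, 1)
river cycle of g (length 2): (-1, 2, 2), (2, 2, -1)
cycles differ ⇒ inequivalent

no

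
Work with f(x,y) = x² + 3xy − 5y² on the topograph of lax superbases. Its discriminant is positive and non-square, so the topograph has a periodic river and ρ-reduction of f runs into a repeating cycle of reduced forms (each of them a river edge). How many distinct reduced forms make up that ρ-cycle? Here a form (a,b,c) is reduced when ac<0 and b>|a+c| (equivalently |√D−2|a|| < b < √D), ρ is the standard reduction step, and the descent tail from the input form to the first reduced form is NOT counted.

D = 29, ⌊√D⌋ = 5
descent: ρ → (-5,-3,1)
descent: ρ → (1,5,-1)  [lands on river]
river: ρ → (-1,5,1)
ρ-cycle length = 2 (tail of 2 descent steps not counted)

2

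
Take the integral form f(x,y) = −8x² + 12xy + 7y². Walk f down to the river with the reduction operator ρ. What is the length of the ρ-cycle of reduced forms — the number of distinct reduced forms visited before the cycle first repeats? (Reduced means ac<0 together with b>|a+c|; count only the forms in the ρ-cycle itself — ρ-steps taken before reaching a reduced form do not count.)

D = 368, ⌊√D⌋ = 19
river: ρ → (7,16,-4)
river: ρ → (-4,16,7)
river: ρ → (7,12,-8)
river: ρ → (-8,4,11)
river: ρ → (11,18,-1)
river: ρ → (-1,18,11)
river: ρ → (11,4,-8)
river: ρ → (-8,12,7)
ρ-cycle length = 8 (tail of 0 descent steps not counted)

8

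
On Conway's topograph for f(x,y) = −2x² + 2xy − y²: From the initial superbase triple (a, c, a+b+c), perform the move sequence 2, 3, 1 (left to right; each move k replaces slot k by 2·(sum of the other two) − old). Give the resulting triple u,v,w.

start (-2,-1,-1) = (f(1,0),f(0,1),f(1,1))
replace slot 2: 2·((-2)+(-1)) − (-1) = -5 → (-2,-5,-1)
replace slot 3: 2·((-2)+(-5)) − (-1) = -13 → (-2,-5,-13)
replace slot 1: 2·((-5)+(-13)) − (-2) = -34 → (-34,-5,-13)

-34,-5,-13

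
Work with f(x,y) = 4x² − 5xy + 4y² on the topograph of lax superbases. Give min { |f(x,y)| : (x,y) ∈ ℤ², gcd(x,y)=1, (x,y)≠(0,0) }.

translate: b→3 (≡-5 mod 8), so (4,-5,4)→(4,3,3)
flip: (4,3,3)→(3,-3,4)
translate: b→3 (≡-3 mod 6), so (3,-3,4)→(3,3,4)
reduced (well bottom): (3,3,4) with a≤c, −a<b≤a
well minimum = a = 3

3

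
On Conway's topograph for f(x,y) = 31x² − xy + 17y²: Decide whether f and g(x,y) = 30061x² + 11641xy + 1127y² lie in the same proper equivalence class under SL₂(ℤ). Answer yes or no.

D₁ = -2107, D₂ = -2107
f: flip: (31,-1,17)→(17,1,31)
f: reduced (well bottom): (17,1,31) with a≤c, −a<b≤a
g: flip: (30061,11641,1127)→(1127,-11641,30061)
g: translate: b→-371 (≡-11641 mod 2254), so (1127,-11641,30061)→(1127,-371,31)
g: flip: (1127,-371,31)→(31,371,1127)
g: translate: b→-1 (≡371 mod 62), so (31,371,1127)→(31,-1,17)
g: flip: (31,-1,17)→(17,1,31)
g: reduced (well bottom): (17,1,31) with a≤c, −a<b≤a
reduced forms (17, 1, 31) vs (17, 1, 31) ⇒ equivalent

yes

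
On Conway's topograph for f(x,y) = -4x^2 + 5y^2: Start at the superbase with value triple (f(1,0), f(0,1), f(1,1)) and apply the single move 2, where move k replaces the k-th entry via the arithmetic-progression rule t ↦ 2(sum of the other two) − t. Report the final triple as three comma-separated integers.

start (-4,5,1) = (f(1,0),f(0,1),f(1,1))
replace slot 2: 2·((-4)+1) − 5 = -11 → (-4,-11,1)

-4,-11,1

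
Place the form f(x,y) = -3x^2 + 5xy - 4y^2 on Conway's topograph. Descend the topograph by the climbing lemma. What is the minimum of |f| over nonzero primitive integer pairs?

translate: b→1 (≡-5 mod 6), so (3,-5,4)→(3,1,2)
flip: (3,1,2)→(2,-1,3)
reduced (well bottom): (2,-1,3) with a≤c, −a<b≤a
well minimum |f| = |-2| = 2 (negative-definite)

2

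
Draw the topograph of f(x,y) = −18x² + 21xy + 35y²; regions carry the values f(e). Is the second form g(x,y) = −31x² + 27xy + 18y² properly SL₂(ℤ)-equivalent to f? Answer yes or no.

D₁ = 2961, D₂ = 2961
river cycle of f (length 14): (35, 49, -4), (-4, 47, 47), (47, 47, -4), (-4, 49, 35), (35, 21, -18), (-18, 51, 5), (5, 49, -28), (-28, 7, 26), (26, 45, -9), (-9, 45, 26), … (4 more)
river cycle of g (length 14): (18, 45, -13), (-13, 33, 36), (36, 39, -10), (-10, 41, 32), (32, 23, -19), (-19, 53, 2), (2, 51, -45), (-45, 39, 8), (8, 41, -40), (-40, 39, 9), … (4 more)
cycles differ ⇒ inequivalent

no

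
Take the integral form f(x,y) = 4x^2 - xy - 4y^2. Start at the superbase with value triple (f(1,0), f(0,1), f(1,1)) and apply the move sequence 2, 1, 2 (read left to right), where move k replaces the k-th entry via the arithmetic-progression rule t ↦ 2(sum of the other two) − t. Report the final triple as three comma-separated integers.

start (4,-4,-1) = (f(1,0),f(0,1),f(1,1))
replace slot 2: 2·(4+(-1)) − (-4) = 10 → (4,10,-1)
replace slot 1: 2·(10+(-1)) − 4 = 14 → (14,10,-1)
replace slot 2: 2·(14+(-1)) − 10 = 16 → (14,16,-1)

14,16,-1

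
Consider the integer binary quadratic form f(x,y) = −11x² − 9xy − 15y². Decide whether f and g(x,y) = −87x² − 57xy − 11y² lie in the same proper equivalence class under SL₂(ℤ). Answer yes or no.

D₁ = -579, D₂ = -579
f is negative-definite; reduce −f:
−f: reduced (well bottom): (11,9,15) with a≤c, −a<b≤a
flip sign back: reduced form of f is (-11,-9,-15)
g is negative-definite; reduce −g:
−g: flip: (87,57,11)→(11,-57,87)
−g: translate: b→9 (≡-57 mod 22), so (11,-57,87)→(11,9,15)
−g: reduced (well bottom): (11,9,15) with a≤c, −a<b≤a
flip sign back: reduced form of g is (-11,-9,-15)
reduced forms (-11, -9, -15) vs (-11, -9, -15) ⇒ equivalent

yes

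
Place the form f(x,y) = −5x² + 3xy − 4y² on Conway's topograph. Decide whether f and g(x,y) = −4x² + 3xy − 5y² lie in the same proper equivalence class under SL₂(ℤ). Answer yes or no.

D₁ = -71, D₂ = -71
f is negative-definite; reduce −f:
−f: flip: (5,-3,4)→(4,3,5)
−f: reduced (well bottom): (4,3,5) with a≤c, −a<b≤a
flip sign back: reduced form of f is (-4,-3,-5)
g is negative-definite; reduce −g:
−g: reduced (well bottom): (4,-3,5) with a≤c, −a<b≤a
flip sign back: reduced form of g is (-4,3,-5)
reduced forms (-4, -3, -5) vs (-4, 3, -5) ⇒ inequivalent

no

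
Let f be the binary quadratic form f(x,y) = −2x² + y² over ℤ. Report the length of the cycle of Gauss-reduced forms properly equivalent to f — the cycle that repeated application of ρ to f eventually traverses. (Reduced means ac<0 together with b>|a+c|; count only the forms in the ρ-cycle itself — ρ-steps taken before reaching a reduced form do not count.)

D = 8, ⌊√D⌋ = 2
descent: ρ → (1,2,-1)  [lands on river]
river: ρ → (-1,2,1)
ρ-cycle length = 2 (tail of 1 descent step not counted)

2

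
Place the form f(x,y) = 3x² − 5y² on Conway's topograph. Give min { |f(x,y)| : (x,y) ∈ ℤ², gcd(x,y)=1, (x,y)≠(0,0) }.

descent: ρ → (-5,0,3)
descent: ρ → (3,6,-2)  [lands on river]
river: ρ → (-2,6,3)
closes: descent 2, river 2
min |a| on river = 2

2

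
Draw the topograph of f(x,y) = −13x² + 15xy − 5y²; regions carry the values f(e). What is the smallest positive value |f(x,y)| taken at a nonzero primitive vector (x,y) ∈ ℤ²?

translate: b→11 (≡-15 mod 26), so (13,-15,5)→(13,11,3)
flip: (13,11,3)→(3,-11,13)
translate: b→1 (≡-11 mod 6), so (3,-11,13)→(3,1,3)
reduced (well bottom): (3,1,3) with a≤c, −a<b≤a
well minimum |f| = |-3| = 3 (negative-definite)

3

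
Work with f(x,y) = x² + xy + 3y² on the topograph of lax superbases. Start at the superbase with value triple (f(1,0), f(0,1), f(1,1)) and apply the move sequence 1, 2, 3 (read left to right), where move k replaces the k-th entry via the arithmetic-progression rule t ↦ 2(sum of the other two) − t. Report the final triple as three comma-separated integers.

start (1,3,5) = (f(1,0),f(0,1),f(1,1))
replace slot 1: 2·(3+5) − 1 = 15 → (15,3,5)
replace slot 2: 2·(15+5) − 3 = 37 → (15,37,5)
replace slot 3: 2·(15+37) − 5 = 99 → (15,37,99)

15,37,99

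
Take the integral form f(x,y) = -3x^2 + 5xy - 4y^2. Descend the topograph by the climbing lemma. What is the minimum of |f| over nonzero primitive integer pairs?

translate: b→1 (≡-5 mod 6), so (3,-5,4)→(3,1,2)
flip: (3,1,2)→(2,-1,3)
reduced (well bottom): (2,-1,3) with a≤c, −a<b≤a
well minimum |f| = |-2| = 2 (negative-definite)

2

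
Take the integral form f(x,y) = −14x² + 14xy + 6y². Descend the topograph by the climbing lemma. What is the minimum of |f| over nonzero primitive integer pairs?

river: ρ → (6,22,-2)
river: ρ → (-2,22,6)
river: ρ → (6,14,-14)
river: ρ → (-14,14,6)
closes: descent 0, river 4
min |a| on river = 2

2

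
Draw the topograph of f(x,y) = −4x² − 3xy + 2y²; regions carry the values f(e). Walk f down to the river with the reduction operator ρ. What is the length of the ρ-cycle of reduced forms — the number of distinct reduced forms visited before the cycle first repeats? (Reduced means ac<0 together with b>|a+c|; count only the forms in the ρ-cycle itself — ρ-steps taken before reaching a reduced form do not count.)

D = 41, ⌊√D⌋ = 6
descent: ρ → (2,3,-4)  [lands on river]
river: ρ → (-4,5,1)
river: ρ → (1,5,-4)
river: ρ → (-4,3,2)
river: ρ → (2,5,-2)
river: ρ → (-2,3,4)
river: ρ → (4,5,-1)
river: ρ → (-1,5,4)
river: ρ → (4,3,-2)
river: ρ → (-2,5,2)
ρ-cycle length = 10 (tail of 1 descent step not counted)

10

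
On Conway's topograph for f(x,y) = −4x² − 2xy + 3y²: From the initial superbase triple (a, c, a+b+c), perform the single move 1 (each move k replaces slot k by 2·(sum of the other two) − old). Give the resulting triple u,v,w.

start (-4,3,-3) = (f(1,0),f(0,1),f(1,1))
replace slot 1: 2·(3+(-3)) − (-4) = 4 → (4,3,-3)

4,3,-3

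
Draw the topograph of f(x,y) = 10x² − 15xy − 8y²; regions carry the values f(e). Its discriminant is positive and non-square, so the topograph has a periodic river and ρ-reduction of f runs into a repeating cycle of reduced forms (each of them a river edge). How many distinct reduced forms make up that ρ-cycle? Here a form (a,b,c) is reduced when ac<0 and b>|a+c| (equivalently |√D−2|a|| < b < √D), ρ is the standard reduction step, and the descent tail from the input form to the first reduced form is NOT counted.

D = 545, ⌊√D⌋ = 23
descent: ρ → (-8,15,10)  [lands on river]
river: ρ → (10,5,-13)
river: ρ → (-13,21,2)
river: ρ → (2,23,-2)
river: ρ → (-2,21,13)
river: ρ → (13,5,-10)
river: ρ → (-10,15,8)
river: ρ → (8,17,-8)
ρ-cycle length = 8 (tail of 1 descent step not counted)

8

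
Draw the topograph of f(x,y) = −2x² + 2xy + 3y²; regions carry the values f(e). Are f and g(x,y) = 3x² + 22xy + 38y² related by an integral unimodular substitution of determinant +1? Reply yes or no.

D₁ = 28, D₂ = 28
river cycle of f (length 4): (3, 4, -1), (-1, 4, 3), (3, 2, -2), (-2, 2, 3)
river cycle of g (length 4): (3, 4, -1), (-1, 4, 3), (3, 2, -2), (-2, 2, 3)
cycles coincide ⇒ equivalent

yes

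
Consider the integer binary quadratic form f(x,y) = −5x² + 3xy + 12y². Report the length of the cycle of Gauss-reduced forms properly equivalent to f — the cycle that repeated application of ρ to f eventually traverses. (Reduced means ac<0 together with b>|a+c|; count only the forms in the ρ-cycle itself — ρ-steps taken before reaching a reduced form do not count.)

D = 249, ⌊√D⌋ = 15
descent: ρ → (12,-3,-5)
descent: ρ → (-5,13,4)  [lands on river]
river: ρ → (4,11,-8)
river: ρ → (-8,5,7)
river: ρ → (7,9,-6)
river: ρ → (-6,15,1)
river: ρ → (1,15,-6)
river: ρ → (-6,9,7)
river: ρ → (7,5,-8)
river: ρ → (-8,11,4)
river: ρ → (4,13,-5)
river: ρ → (-5,7,10)
river: ρ → (10,13,-2)
river: ρ → (-2,15,3)
river: ρ → (3,15,-2)
river: ρ → (-2,13,10)
river: ρ → (10,7,-5)
ρ-cycle length = 16 (tail of 2 descent steps not counted)

16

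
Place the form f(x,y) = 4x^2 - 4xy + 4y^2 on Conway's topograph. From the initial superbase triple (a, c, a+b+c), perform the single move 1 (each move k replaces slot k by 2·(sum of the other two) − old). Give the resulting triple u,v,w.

start (4,4,4) = (f(1,0),f(0,1),f(1,1))
replace slot 1: 2·(4+4) − 4 = 12 → (12,4,4)

12,4,4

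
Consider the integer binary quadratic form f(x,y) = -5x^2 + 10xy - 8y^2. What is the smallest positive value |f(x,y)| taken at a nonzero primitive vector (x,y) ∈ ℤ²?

translate: b→0 (≡-10 mod 10), so (5,-10,8)→(5,0,3)
flip: (5,0,3)→(3,0,5)
reduced (well bottom): (3,0,5) with a≤c, −a<b≤a
well minimum |f| = |-3| = 3 (negative-definite)

3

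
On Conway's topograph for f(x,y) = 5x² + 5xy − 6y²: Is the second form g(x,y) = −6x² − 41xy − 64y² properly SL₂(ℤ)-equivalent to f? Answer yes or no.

D₁ = 145, D₂ = 145
river cycle of f (length 10): (-6, 7, 4), (4, 9, -4), (-4, 7, 6), (6, 5, -5), (-5, 5, 6), (6, 7, -4), (-4, 9, 4), (4, 7, -6), (-6, 5, 5), (5, 5, -6)
river cycle of g (length 10): (-6, 7, 4), (4, 9, -4), (-4, 7, 6), (6, 5, -5), (-5, 5, 6), (6, 7, -4), (-4, 9, 4), (4, 7, -6), (-6, 5, 5), (5, 5, -6)
cycles coincide ⇒ equivalent

yes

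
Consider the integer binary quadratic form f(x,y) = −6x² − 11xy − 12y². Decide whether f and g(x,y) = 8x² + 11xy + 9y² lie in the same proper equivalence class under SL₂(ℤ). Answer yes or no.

D₁ = -167, D₂ = -167
f is negative-definite; reduce −f:
−f: translate: b→-1 (≡11 mod 12), so (6,11,12)→(6,-1,7)
−f: reduced (well bottom): (6,-1,7) with a≤c, −a<b≤a
flip sign back: reduced form of f is (-6,1,-7)
g: translate: b→-5 (≡11 mod 16), so (8,11,9)→(8,-5,6)
g: flip: (8,-5,6)→(6,5,8)
g: reduced (well bottom): (6,5,8) with a≤c, −a<b≤a
reduced forms (-6, 1, -7) vs (6, 5, 8) ⇒ inequivalent

no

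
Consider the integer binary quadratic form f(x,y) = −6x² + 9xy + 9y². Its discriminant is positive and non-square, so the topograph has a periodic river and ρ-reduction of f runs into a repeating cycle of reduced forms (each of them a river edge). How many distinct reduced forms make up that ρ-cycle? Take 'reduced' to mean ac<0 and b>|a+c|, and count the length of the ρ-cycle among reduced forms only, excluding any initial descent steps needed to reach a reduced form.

D = 297, ⌊√D⌋ = 17
river: ρ → (9,9,-6)
river: ρ → (-6,15,3)
river: ρ → (3,15,-6)
river: ρ → (-6,9,9)
ρ-cycle length = 4 (tail of 0 descent steps not counted)

4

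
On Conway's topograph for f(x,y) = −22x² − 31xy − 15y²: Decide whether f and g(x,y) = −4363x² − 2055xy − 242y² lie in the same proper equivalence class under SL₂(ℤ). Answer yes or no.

D₁ = -359, D₂ = -359
f is negative-definite; reduce −f:
−f: translate: b→-13 (≡31 mod 44), so (22,31,15)→(22,-13,6)
−f: flip: (22,-13,6)→(6,13,22)
−f: translate: b→1 (≡13 mod 12), so (6,13,22)→(6,1,15)
−f: reduced (well bottom): (6,1,15) with a≤c, −a<b≤a
flip sign back: reduced form of f is (-6,-1,-15)
g is negative-definite; reduce −g:
−g: flip: (4363,2055,242)→(242,-2055,4363)
−g: translate: b→-119 (≡-2055 mod 484), so (242,-2055,4363)→(242,-119,15)
−g: flip: (242,-119,15)→(15,119,242)
−g: translate: b→-1 (≡119 mod 30), so (15,119,242)→(15,-1,6)
−g: flip: (15,-1,6)→(6,1,15)
−g: reduced (well bottom): (6,1,15) with a≤c, −a<b≤a
flip sign back: reduced form of g is (-6,-1,-15)
reduced forms (-6, -1, -15) vs (-6, -1, -15) ⇒ equivalent

yes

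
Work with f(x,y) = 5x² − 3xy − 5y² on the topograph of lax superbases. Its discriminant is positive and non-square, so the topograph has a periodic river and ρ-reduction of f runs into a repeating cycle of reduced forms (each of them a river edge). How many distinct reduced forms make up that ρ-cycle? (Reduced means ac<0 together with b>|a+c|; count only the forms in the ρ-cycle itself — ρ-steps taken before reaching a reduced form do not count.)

D = 109, ⌊√D⌋ = 10
descent: ρ → (-5,3,5)  [lands on river]
river: ρ → (5,7,-3)
river: ρ → (-3,5,7)
river: ρ → (7,9,-1)
river: ρ → (-1,9,7)
river: ρ → (7,5,-3)
river: ρ → (-3,7,5)
river: ρ → (5,3,-5)
river: ρ → (-5,7,3)
river: ρ → (3,5,-7)
river: ρ → (-7,9,1)
river: ρ → (1,9,-7)
river: ρ → (-7,5,3)
river: ρ → (3,7,-5)
ρ-cycle length = 14 (tail of 1 descent step not counted)

14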